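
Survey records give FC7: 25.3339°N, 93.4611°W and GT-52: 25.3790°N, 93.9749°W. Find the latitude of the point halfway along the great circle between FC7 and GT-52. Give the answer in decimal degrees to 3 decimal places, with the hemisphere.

Bx = cos φ₂ cos Δλ = 0.903456,  By = cos φ₂ sin Δλ = -0.008102
φₘ = atan2(sin φ₁ + sin φ₂, √((cos φ₁ + Bx)² + By²)) = 25.35667°
λₘ = λ₁ + atan2(By, cos φ₁ + Bx) = -93.71795°

25.357°N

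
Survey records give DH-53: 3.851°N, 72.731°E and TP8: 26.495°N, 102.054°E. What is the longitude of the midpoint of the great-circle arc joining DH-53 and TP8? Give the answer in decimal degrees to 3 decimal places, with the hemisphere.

Bx = cos φ₂ cos Δλ = 0.780303,  By = cos φ₂ sin Δλ = 0.438297
φₘ = atan2(sin φ₁ + sin φ₂, √((cos φ₁ + Bx)² + By²)) = 15.65751°
λₘ = λ₁ + atan2(By, cos φ₁ + Bx) = 86.57864°

86.579°E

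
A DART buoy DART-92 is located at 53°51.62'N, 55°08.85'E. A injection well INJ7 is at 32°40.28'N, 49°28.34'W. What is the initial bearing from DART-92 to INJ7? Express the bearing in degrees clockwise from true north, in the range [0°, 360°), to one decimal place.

301.0°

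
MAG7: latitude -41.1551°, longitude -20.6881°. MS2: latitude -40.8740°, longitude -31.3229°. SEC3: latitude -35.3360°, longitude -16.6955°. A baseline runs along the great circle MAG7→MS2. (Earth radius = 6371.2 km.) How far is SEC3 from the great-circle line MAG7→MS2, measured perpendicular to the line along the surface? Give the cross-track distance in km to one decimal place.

δ₁₃ = central angle MAG7→SEC3 = 0.115335 rad  (haversine)
θ₁₃ = bearing MAG7→SEC3 = 29.576°,  θ₁₂ = bearing MAG7→MS2 = 268.505°
dₓₜ = R·arcsin(sin δ₁₃ · sin(θ₁₃ − θ₁₂)) = 6371.2·arcsin(0.11508·sin(-238.929°)) = 629.026 km
|dₓₜ| = 629.026 km

629.0 km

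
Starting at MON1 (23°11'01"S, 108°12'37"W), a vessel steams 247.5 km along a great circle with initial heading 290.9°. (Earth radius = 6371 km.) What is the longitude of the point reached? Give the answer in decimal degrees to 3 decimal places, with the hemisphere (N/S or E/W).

110.459°W

MON1: φ = -23.18361°, λ = -108.21028°
δ = d/R = 247.5/6371 = 0.038848 rad
φ₂ = arcsin(sin φ₁ cos δ + cos φ₁ sin δ cos θ)
   = arcsin(-0.39368·0.99925 + 0.91925·0.03884·0.35674) = -22.37369°
λ₂ = λ₁ + atan2(sin θ sin δ cos φ₁, cos δ − sin φ₁ sin φ₂) = -110.45894°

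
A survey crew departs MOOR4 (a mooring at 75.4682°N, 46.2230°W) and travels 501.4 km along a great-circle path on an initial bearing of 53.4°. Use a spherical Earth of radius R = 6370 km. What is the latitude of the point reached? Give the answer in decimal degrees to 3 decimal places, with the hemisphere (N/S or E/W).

77.627°N

δ = d/R = 501.4/6370 = 0.078713 rad
φ₂ = arcsin(sin φ₁ cos δ + cos φ₁ sin δ cos θ)
   = arcsin(0.96801·0.99690 + 0.25092·0.07863·0.59622) = 77.62740°
λ₂ = λ₁ + atan2(sin θ sin δ cos φ₁, cos δ − sin φ₁ sin φ₂) = -29.08853°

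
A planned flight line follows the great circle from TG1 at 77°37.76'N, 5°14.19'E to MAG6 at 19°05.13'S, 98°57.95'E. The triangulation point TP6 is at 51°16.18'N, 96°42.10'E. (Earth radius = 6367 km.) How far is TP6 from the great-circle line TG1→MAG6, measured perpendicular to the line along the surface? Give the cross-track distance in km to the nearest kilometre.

1213 km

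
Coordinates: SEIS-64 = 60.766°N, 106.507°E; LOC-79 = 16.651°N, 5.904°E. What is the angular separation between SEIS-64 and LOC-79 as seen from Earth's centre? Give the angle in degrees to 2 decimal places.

Δφ = -44.1150°,  Δλ = -100.6030°
a = sin²(Δφ/2) + cos φ₁ cos φ₂ sin²(Δλ/2) = 0.418025
c = 2·arcsin(√a) = 1.406102 rad = 80.5637°

80.56°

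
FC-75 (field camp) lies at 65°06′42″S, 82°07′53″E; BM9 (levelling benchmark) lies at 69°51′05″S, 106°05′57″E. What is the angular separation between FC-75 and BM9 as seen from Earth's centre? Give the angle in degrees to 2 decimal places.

10.24°

FC-75: φ = -65.11167°, λ = +82.13139°
BM9: φ = -69.85139°, λ = +106.09917°
Δφ = -4.7397°,  Δλ = 23.9678°
a = sin²(Δφ/2) + cos φ₁ cos φ₂ sin²(Δλ/2) = 0.007960
c = 2·arcsin(√a) = 0.178672 rad = 10.2371°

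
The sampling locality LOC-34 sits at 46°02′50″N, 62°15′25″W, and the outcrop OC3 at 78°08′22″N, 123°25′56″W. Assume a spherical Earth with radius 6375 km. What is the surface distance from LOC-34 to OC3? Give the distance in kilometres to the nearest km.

LOC-34: φ = +46.04722°, λ = -62.25694°
OC3: φ = +78.13944°, λ = -123.43222°
Δφ = 32.0922°,  Δλ = -61.1753°
a = sin²(Δφ/2) + cos φ₁ cos φ₂ sin²(Δλ/2) = 0.113340
c = 2·arcsin(√a) = 0.686736 rad = 39.3471°
d = R·c = 6375 × 0.686736 = 4377.9 km

4378 km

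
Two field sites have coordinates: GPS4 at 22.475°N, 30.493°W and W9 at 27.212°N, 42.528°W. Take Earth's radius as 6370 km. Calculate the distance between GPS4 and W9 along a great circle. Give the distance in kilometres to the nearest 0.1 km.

Δφ = 4.7370°,  Δλ = -12.0350°
a = sin²(Δφ/2) + cos φ₁ cos φ₂ sin²(Δλ/2) = 0.010739
c = 2·arcsin(√a) = 0.207631 rad = 11.8964°
d = R·c = 6370 × 0.207631 = 1322.6 km

1322.6 km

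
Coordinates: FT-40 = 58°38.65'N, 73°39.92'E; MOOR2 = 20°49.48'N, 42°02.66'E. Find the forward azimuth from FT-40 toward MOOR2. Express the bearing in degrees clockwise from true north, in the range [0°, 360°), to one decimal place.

224.7°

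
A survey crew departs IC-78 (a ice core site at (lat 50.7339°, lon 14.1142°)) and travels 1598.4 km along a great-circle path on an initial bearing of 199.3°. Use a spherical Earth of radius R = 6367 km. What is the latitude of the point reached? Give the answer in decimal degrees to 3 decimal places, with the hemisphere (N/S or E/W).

δ = d/R = 1598.4/6367 = 0.251044 rad
φ₂ = arcsin(sin φ₁ cos δ + cos φ₁ sin δ cos θ)
   = arcsin(0.77421·0.96865 + 0.63292·0.24842·-0.94380) = 36.98127°
λ₂ = λ₁ + atan2(sin θ sin δ cos φ₁, cos δ − sin φ₁ sin φ₂) = 8.21485°

36.981°N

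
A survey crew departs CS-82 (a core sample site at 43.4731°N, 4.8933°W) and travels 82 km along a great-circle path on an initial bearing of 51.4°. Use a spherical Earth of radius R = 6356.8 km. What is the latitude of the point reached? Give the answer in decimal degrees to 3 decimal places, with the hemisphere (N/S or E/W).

43.931°N

δ = d/R = 82/6356.8 = 0.012900 rad
φ₂ = arcsin(sin φ₁ cos δ + cos φ₁ sin δ cos θ)
   = arcsin(0.68801·0.99992 + 0.72570·0.01290·0.62388) = 43.93141°
λ₂ = λ₁ + atan2(sin θ sin δ cos φ₁, cos δ − sin φ₁ sin φ₂) = -4.09124°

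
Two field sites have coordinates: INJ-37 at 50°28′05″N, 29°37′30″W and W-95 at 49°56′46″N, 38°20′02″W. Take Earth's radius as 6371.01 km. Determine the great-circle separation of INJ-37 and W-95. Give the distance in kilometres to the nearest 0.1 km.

622.1 km

INJ-37: φ = +50.46806°, λ = -29.62500°
W-95: φ = +49.94611°, λ = -38.33389°
Δφ = -0.5219°,  Δλ = -8.7089°
a = sin²(Δφ/2) + cos φ₁ cos φ₂ sin²(Δλ/2) = 0.002382
c = 2·arcsin(√a) = 0.097650 rad = 5.5949°
d = R·c = 6371.01 × 0.097650 = 622.1 km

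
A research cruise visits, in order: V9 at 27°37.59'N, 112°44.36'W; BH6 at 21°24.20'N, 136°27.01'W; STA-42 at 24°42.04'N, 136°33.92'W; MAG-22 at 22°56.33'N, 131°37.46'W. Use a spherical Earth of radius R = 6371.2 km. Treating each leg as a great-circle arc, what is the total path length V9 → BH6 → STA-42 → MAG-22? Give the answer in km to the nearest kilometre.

V9: φ = +27.62650°, λ = -112.73933°
BH6: φ = +21.40333°, λ = -136.45017°
STA-42: φ = +24.70067°, λ = -136.56533°
MAG-22: φ = +22.93883°, λ = -131.62433°
V9→BH6: c = 0.391138 rad, d = 2492.02 km
BH6→STA-42: c = 0.057579 rad, d = 366.85 km
STA-42→MAG-22: c = 0.084664 rad, d = 539.41 km
Total = 2492.02 + 366.85 + 539.41 = 3398.28 km

3398 km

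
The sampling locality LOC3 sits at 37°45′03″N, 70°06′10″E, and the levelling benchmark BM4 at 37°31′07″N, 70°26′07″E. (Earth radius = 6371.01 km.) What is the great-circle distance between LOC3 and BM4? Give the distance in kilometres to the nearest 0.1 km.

39.0 km

LOC3: φ = +37.75083°, λ = +70.10278°
BM4: φ = +37.51861°, λ = +70.43528°
Δφ = -0.2322°,  Δλ = 0.3325°
a = sin²(Δφ/2) + cos φ₁ cos φ₂ sin²(Δλ/2) = 0.000009
c = 2·arcsin(√a) = 0.006128 rad = 0.3511°
d = R·c = 6371.01 × 0.006128 = 39.0 km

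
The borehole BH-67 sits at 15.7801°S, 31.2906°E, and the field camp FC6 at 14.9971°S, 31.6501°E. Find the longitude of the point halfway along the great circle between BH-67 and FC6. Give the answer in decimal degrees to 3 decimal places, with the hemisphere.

Bx = cos φ₂ cos Δλ = 0.965920,  By = cos φ₂ sin Δλ = 0.006061
φₘ = atan2(sin φ₁ + sin φ₂, √((cos φ₁ + Bx)² + By²)) = -15.38867°
λₘ = λ₁ + atan2(By, cos φ₁ + Bx) = 31.47069°

31.471°E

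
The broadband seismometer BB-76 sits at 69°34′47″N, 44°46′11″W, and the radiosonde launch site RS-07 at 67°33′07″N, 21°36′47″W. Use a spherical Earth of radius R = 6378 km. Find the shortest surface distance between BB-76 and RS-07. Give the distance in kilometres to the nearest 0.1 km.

BB-76: φ = +69.57972°, λ = -44.76972°
RS-07: φ = +67.55194°, λ = -21.61306°
Δφ = -2.0278°,  Δλ = 23.1567°
a = sin²(Δφ/2) + cos φ₁ cos φ₂ sin²(Δλ/2) = 0.005680
c = 2·arcsin(√a) = 0.150874 rad = 8.6445°
d = R·c = 6378 × 0.150874 = 962.3 km

962.3 km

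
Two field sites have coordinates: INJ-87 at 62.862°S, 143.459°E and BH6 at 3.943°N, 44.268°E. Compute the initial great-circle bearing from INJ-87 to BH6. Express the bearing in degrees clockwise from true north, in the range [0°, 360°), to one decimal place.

263.6°

Δλ = -99.1910°
y = sin Δλ · cos φ₂ = -0.984825
x = cos φ₁ sin φ₂ − sin φ₁ cos φ₂ cos Δλ = -0.110440
θ = atan2(y, x) = -96.3985° → 263.6015° (mod 360°)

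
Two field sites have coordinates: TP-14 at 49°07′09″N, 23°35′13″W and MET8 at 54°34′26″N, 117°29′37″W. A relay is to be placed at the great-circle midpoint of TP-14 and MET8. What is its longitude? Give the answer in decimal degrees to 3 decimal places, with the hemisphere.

66.826°W

TP-14: φ = +49.11917°, λ = -23.58694°
MET8: φ = +54.57389°, λ = -117.49361°
Bx = cos φ₂ cos Δλ = -0.039493,  By = cos φ₂ sin Δλ = -0.578306
φₘ = atan2(sin φ₁ + sin φ₂, √((cos φ₁ + Bx)² + By²)) = 61.74730°
λₘ = λ₁ + atan2(By, cos φ₁ + Bx) = -66.82586°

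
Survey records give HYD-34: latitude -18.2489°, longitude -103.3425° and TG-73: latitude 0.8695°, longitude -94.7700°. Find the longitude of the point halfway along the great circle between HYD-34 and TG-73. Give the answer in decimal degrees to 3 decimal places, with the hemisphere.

98.946°W

Bx = cos φ₂ cos Δλ = 0.988714,  By = cos φ₂ sin Δλ = 0.149044
φₘ = atan2(sin φ₁ + sin φ₂, √((cos φ₁ + Bx)² + By²)) = -8.71368°
λₘ = λ₁ + atan2(By, cos φ₁ + Bx) = -98.94572°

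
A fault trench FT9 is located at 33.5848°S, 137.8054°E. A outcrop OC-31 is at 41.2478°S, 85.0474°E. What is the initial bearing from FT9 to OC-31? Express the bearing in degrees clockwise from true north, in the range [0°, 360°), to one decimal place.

Δλ = -52.7580°
y = sin Δλ · cos φ₂ = -0.598550
x = cos φ₁ sin φ₂ − sin φ₁ cos φ₂ cos Δλ = -0.297554
θ = atan2(y, x) = -116.4332° → 243.5668° (mod 360°)

243.6°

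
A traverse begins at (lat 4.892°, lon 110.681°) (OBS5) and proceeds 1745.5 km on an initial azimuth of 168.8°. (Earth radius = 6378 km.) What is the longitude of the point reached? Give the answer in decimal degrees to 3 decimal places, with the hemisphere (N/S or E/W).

δ = d/R = 1745.5/6378 = 0.273675 rad
φ₂ = arcsin(sin φ₁ cos δ + cos φ₁ sin δ cos θ)
   = arcsin(0.08528·0.96278 + 0.99636·0.27027·-0.98096) = -10.48945°
λ₂ = λ₁ + atan2(sin θ sin δ cos φ₁, cos δ − sin φ₁ sin φ₂) = 113.74138°

113.741°E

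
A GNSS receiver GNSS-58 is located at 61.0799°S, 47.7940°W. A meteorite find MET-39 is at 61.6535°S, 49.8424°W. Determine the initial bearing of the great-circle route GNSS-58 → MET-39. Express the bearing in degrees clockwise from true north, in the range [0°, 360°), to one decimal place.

238.8°

Δλ = -2.0484°
y = sin Δλ · cos φ₂ = -0.016971
x = cos φ₁ sin φ₂ − sin φ₁ cos φ₂ cos Δλ = -0.010277
θ = atan2(y, x) = -121.1962° → 238.8038° (mod 360°)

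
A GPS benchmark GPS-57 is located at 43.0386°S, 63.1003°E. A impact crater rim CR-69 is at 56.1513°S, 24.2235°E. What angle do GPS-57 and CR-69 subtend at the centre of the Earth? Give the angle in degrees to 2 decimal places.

27.90°

Δφ = -13.1127°,  Δλ = -38.8768°
a = sin²(Δφ/2) + cos φ₁ cos φ₂ sin²(Δλ/2) = 0.058125
c = 2·arcsin(√a) = 0.486980 rad = 27.9019°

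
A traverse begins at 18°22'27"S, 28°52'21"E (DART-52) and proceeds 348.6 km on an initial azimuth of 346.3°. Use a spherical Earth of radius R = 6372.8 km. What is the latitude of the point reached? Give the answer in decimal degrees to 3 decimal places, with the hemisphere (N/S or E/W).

15.328°S

DART-52: φ = -18.37417°, λ = +28.87250°
δ = d/R = 348.6/6372.8 = 0.054701 rad
φ₂ = arcsin(sin φ₁ cos δ + cos φ₁ sin δ cos θ)
   = arcsin(-0.31522·0.99850 + 0.94902·0.05467·0.97155) = -15.32770°
λ₂ = λ₁ + atan2(sin θ sin δ cos φ₁, cos δ − sin φ₁ sin φ₂) = 28.10320°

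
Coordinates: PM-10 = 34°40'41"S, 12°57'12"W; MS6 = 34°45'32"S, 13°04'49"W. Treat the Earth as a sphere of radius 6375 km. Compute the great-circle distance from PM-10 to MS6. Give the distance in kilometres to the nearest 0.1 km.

PM-10: φ = -34.67806°, λ = -12.95333°
MS6: φ = -34.75889°, λ = -13.08028°
Δφ = -0.0808°,  Δλ = -0.1269°
a = sin²(Δφ/2) + cos φ₁ cos φ₂ sin²(Δλ/2) = 0.000001
c = 2·arcsin(√a) = 0.002304 rad = 0.1320°
d = R·c = 6375 × 0.002304 = 14.7 km

14.7 km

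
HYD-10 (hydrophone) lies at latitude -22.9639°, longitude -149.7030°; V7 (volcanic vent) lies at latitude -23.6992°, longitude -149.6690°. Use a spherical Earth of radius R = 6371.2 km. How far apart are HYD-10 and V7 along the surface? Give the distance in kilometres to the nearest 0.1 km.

Δφ = -0.7353°,  Δλ = 0.0340°
a = sin²(Δφ/2) + cos φ₁ cos φ₂ sin²(Δλ/2) = 0.000041
c = 2·arcsin(√a) = 0.012845 rad = 0.7360°
d = R·c = 6371.2 × 0.012845 = 81.8 km

81.8 km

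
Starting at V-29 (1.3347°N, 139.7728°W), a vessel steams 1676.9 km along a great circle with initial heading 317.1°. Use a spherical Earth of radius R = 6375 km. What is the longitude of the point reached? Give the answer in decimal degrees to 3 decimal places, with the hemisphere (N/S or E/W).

150.210°W

δ = d/R = 1676.9/6375 = 0.263043 rad
φ₂ = arcsin(sin φ₁ cos δ + cos φ₁ sin δ cos θ)
   = arcsin(0.02329·0.96560 + 0.99973·0.26002·0.73254) = 12.29329°
λ₂ = λ₁ + atan2(sin θ sin δ cos φ₁, cos δ − sin φ₁ sin φ₂) = -150.20984°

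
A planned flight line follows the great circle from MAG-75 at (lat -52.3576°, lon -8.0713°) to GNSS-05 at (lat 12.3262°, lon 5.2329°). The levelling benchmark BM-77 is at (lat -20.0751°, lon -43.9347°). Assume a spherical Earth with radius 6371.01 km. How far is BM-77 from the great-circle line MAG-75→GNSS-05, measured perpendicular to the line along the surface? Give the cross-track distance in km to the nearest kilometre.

4344 km

δ₁₃ = central angle MAG-75→BM-77 = 0.742656 rad  (haversine)
θ₁₃ = bearing MAG-75→BM-77 = 305.541°,  θ₁₂ = bearing MAG-75→GNSS-05 = 14.281°
dₓₜ = R·arcsin(sin δ₁₃ · sin(θ₁₃ − θ₁₂)) = 6371.01·arcsin(0.67625·sin(291.260°)) = -4344.025 km
|dₓₜ| = 4344.025 km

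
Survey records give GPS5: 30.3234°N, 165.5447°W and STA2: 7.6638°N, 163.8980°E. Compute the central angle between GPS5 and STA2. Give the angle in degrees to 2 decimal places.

Δφ = -22.6596°,  Δλ = -30.5573°
a = sin²(Δφ/2) + cos φ₁ cos φ₂ sin²(Δλ/2) = 0.097999
c = 2·arcsin(√a) = 0.636801 rad = 36.4860°

36.49°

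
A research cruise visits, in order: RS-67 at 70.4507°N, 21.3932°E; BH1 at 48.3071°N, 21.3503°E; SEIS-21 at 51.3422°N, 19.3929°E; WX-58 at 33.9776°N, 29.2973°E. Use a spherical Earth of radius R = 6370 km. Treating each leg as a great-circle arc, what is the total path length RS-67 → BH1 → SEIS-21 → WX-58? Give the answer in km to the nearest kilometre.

4916 km

RS-67→BH1: c = 0.386479 rad, d = 2461.87 km
BH1→SEIS-21: c = 0.057369 rad, d = 365.44 km
SEIS-21→WX-58: c = 0.327950 rad, d = 2089.04 km
Total = 2461.87 + 365.44 + 2089.04 = 4916.35 km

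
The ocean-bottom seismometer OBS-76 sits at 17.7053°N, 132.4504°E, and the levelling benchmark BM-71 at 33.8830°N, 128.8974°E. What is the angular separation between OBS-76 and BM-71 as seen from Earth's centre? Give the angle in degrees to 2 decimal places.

Δφ = 16.1777°,  Δλ = -3.5530°
a = sin²(Δφ/2) + cos φ₁ cos φ₂ sin²(Δλ/2) = 0.020559
c = 2·arcsin(√a) = 0.287760 rad = 16.4874°

16.49°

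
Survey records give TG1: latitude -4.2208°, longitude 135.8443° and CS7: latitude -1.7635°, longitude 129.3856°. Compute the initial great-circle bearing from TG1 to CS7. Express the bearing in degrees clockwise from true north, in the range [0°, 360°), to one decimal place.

290.7°

Δλ = -6.4587°
y = sin Δλ · cos φ₂ = -0.112434
x = cos φ₁ sin φ₂ − sin φ₁ cos φ₂ cos Δλ = 0.042408
θ = atan2(y, x) = -69.3345° → 290.6655° (mod 360°)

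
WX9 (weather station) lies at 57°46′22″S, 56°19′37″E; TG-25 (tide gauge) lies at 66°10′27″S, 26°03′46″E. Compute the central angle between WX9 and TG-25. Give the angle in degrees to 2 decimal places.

16.28°

WX9: φ = -57.77278°, λ = +56.32694°
TG-25: φ = -66.17417°, λ = +26.06278°
Δφ = -8.4014°,  Δλ = -30.2642°
a = sin²(Δφ/2) + cos φ₁ cos φ₂ sin²(Δλ/2) = 0.020045
c = 2·arcsin(√a) = 0.284118 rad = 16.2788°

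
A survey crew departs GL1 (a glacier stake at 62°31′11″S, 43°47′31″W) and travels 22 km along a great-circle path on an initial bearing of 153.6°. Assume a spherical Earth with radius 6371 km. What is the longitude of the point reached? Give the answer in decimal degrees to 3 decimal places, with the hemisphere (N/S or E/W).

43.600°W

GL1: φ = -62.51972°, λ = -43.79194°
δ = d/R = 22/6371 = 0.003453 rad
φ₂ = arcsin(sin φ₁ cos δ + cos φ₁ sin δ cos θ)
   = arcsin(-0.88717·0.99999 + 0.46144·0.00345·-0.89571) = -62.69681°
λ₂ = λ₁ + atan2(sin θ sin δ cos φ₁, cos δ − sin φ₁ sin φ₂) = -43.60016°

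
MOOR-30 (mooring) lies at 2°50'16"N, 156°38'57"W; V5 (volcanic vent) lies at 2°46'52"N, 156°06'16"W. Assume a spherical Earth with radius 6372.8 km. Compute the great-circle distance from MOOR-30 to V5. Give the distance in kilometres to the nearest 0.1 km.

60.8 km

MOOR-30: φ = +2.83778°, λ = -156.64917°
V5: φ = +2.78111°, λ = -156.10444°
Δφ = -0.0567°,  Δλ = 0.5447°
a = sin²(Δφ/2) + cos φ₁ cos φ₂ sin²(Δλ/2) = 0.000023
c = 2·arcsin(√a) = 0.009547 rad = 0.5470°
d = R·c = 6372.8 × 0.009547 = 60.8 km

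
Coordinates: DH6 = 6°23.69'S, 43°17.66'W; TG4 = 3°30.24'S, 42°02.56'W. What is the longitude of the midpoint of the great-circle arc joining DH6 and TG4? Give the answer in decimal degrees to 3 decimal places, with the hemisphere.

DH6: φ = -6.39483°, λ = -43.29433°
TG4: φ = -3.50400°, λ = -42.04267°
Bx = cos φ₂ cos Δλ = 0.997892,  By = cos φ₂ sin Δλ = 0.021803
φₘ = atan2(sin φ₁ + sin φ₂, √((cos φ₁ + Bx)² + By²)) = -4.94971°
λₘ = λ₁ + atan2(By, cos φ₁ + Bx) = -42.66713°

42.667°W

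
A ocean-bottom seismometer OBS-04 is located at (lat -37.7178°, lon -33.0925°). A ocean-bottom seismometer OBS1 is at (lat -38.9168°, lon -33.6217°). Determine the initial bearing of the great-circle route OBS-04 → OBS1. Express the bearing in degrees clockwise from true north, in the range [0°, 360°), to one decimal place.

198.9°

Δλ = -0.5292°
y = sin Δλ · cos φ₂ = -0.007186
x = cos φ₁ sin φ₂ − sin φ₁ cos φ₂ cos Δλ = -0.020945
θ = atan2(y, x) = -161.0630° → 198.9370° (mod 360°)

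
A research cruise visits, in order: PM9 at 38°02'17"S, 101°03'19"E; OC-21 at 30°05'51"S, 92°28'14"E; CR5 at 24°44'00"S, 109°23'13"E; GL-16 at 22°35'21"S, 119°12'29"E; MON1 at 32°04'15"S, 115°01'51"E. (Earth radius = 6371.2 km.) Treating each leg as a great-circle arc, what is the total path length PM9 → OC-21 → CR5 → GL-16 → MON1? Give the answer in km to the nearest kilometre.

5115 km

PM9: φ = -38.03806°, λ = +101.05528°
OC-21: φ = -30.09750°, λ = +92.47056°
CR5: φ = -24.73333°, λ = +109.38694°
GL-16: φ = -22.58917°, λ = +119.20806°
MON1: φ = -32.07083°, λ = +115.03083°
PM9→OC-21: c = 0.185861 rad, d = 1184.16 km
OC-21→CR5: c = 0.277953 rad, d = 1770.90 km
CR5→GL-16: c = 0.161355 rad, d = 1028.03 km
GL-16→MON1: c = 0.177660 rad, d = 1131.91 km
Total = 1184.16 + 1770.90 + 1028.03 + 1131.91 = 5114.98 km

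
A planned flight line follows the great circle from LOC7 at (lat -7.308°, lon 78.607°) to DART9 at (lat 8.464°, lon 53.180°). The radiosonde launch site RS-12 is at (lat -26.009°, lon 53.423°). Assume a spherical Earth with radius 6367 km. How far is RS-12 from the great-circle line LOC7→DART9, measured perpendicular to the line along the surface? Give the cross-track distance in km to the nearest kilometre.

3204 km

δ₁₃ = central angle LOC7→RS-12 = 0.530664 rad  (haversine)
θ₁₃ = bearing LOC7→RS-12 = 229.081°,  θ₁₂ = bearing LOC7→DART9 = 301.439°
dₓₜ = R·arcsin(sin δ₁₃ · sin(θ₁₃ − θ₁₂)) = 6367·arcsin(0.50611·sin(-72.358°)) = -3204.395 km
|dₓₜ| = 3204.395 km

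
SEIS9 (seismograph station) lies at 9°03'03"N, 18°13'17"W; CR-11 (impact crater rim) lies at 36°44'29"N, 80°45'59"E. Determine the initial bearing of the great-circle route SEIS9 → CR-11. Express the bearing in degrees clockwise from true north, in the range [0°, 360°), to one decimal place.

SEIS9: φ = +9.05083°, λ = -18.22139°
CR-11: φ = +36.74139°, λ = +80.76639°
Δλ = 98.9878°
y = sin Δλ · cos φ₂ = 0.791505
x = cos φ₁ sin φ₂ − sin φ₁ cos φ₂ cos Δλ = 0.610450
θ = atan2(y, x) = 52.3587° → 52.3587° (mod 360°)

52.4°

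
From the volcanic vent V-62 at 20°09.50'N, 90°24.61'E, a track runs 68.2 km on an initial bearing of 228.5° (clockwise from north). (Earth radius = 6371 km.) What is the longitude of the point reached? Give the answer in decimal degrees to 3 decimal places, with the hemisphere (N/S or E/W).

89.922°E

V-62: φ = +20.15833°, λ = +90.41017°
δ = d/R = 68.2/6371 = 0.010705 rad
φ₂ = arcsin(sin φ₁ cos δ + cos φ₁ sin δ cos θ)
   = arcsin(0.34462·0.99994 + 0.93874·0.01070·-0.66262) = 19.75125°
λ₂ = λ₁ + atan2(sin θ sin δ cos φ₁, cos δ − sin φ₁ sin φ₂) = 89.92209°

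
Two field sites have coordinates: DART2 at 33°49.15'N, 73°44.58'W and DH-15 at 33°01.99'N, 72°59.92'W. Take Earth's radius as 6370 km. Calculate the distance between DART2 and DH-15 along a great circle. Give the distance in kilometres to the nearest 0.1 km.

DART2: φ = +33.81917°, λ = -73.74300°
DH-15: φ = +33.03317°, λ = -72.99867°
Δφ = -0.7860°,  Δλ = 0.7443°
a = sin²(Δφ/2) + cos φ₁ cos φ₂ sin²(Δλ/2) = 0.000076
c = 2·arcsin(√a) = 0.017485 rad = 1.0018°
d = R·c = 6370 × 0.017485 = 111.4 km

111.4 km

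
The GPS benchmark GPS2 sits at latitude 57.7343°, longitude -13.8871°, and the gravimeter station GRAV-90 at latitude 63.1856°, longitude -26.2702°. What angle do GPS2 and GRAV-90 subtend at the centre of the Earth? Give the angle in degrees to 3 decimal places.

Δφ = 5.4513°,  Δλ = -12.3831°
a = sin²(Δφ/2) + cos φ₁ cos φ₂ sin²(Δλ/2) = 0.005063
c = 2·arcsin(√a) = 0.142424 rad = 8.1603°

8.160°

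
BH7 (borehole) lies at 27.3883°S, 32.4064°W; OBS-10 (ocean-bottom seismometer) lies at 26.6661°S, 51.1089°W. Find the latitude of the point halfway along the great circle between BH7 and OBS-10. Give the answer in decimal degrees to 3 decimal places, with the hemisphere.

27.339°S

Bx = cos φ₂ cos Δλ = 0.846450,  By = cos φ₂ sin Δλ = -0.286549
φₘ = atan2(sin φ₁ + sin φ₂, √((cos φ₁ + Bx)² + By²)) = -27.33869°
λₘ = λ₁ + atan2(By, cos φ₁ + Bx) = -41.78798°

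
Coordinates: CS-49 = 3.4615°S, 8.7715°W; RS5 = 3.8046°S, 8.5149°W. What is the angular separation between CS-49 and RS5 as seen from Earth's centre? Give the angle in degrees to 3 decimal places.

0.428°

Δφ = -0.3431°,  Δλ = 0.2566°
a = sin²(Δφ/2) + cos φ₁ cos φ₂ sin²(Δλ/2) = 0.000014
c = 2·arcsin(√a) = 0.007472 rad = 0.4281°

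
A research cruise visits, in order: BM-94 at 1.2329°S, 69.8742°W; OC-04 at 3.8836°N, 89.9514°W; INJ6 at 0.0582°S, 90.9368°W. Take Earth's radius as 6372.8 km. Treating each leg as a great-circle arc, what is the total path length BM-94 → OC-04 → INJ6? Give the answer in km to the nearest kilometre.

2755 km

BM-94→OC-04: c = 0.361408 rad, d = 2303.18 km
OC-04→INJ6: c = 0.070911 rad, d = 451.90 km
Total = 2303.18 + 451.90 = 2755.08 km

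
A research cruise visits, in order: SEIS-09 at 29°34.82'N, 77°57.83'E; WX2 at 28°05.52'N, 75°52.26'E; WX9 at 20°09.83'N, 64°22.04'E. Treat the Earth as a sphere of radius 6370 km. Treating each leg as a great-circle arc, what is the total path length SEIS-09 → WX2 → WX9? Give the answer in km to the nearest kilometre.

1724 km

SEIS-09: φ = +29.58033°, λ = +77.96383°
WX2: φ = +28.09200°, λ = +75.87100°
WX9: φ = +20.16383°, λ = +64.36733°
SEIS-09→WX2: c = 0.041213 rad, d = 262.52 km
WX2→WX9: c = 0.229385 rad, d = 1461.18 km
Total = 262.52 + 1461.18 = 1723.71 km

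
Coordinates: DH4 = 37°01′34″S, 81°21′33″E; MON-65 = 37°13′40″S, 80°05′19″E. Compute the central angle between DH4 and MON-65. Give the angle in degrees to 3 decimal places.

1.033°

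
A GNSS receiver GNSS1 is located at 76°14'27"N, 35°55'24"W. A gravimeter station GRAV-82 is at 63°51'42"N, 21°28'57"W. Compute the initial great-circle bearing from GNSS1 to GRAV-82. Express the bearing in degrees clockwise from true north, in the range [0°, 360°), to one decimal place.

GNSS1: φ = +76.24083°, λ = -35.92333°
GRAV-82: φ = +63.86167°, λ = -21.48250°
Δλ = 14.4408°
y = sin Δλ · cos φ₂ = 0.109862
x = cos φ₁ sin φ₂ − sin φ₁ cos φ₂ cos Δλ = -0.200861
θ = atan2(y, x) = 151.3233° → 151.3233° (mod 360°)

151.3°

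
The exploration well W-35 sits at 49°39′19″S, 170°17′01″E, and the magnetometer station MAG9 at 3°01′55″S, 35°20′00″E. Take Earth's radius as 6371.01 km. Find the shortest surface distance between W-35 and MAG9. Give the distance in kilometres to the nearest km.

12744 km

W-35: φ = -49.65528°, λ = +170.28361°
MAG9: φ = -3.03194°, λ = +35.33333°
Δφ = 46.6233°,  Δλ = -134.9503°
a = sin²(Δφ/2) + cos φ₁ cos φ₂ sin²(Δλ/2) = 0.708210
c = 2·arcsin(√a) = 2.000300 rad = 114.6088°
d = R·c = 6371.01 × 2.000300 = 12743.9 km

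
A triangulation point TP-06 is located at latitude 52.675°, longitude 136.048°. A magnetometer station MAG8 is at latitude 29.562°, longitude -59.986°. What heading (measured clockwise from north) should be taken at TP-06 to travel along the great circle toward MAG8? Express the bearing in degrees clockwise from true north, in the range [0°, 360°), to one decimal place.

Δλ = 163.9660°
y = sin Δλ · cos φ₂ = 0.240252
x = cos φ₁ sin φ₂ − sin φ₁ cos φ₂ cos Δλ = 0.963927
θ = atan2(y, x) = 13.9954° → 13.9954° (mod 360°)

14.0°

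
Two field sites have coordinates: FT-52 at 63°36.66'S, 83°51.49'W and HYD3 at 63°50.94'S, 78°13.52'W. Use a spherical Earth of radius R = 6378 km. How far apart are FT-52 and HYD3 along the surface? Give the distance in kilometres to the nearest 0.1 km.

278.7 km

FT-52: φ = -63.61100°, λ = -83.85817°
HYD3: φ = -63.84900°, λ = -78.22533°
Δφ = -0.2380°,  Δλ = 5.6328°
a = sin²(Δφ/2) + cos φ₁ cos φ₂ sin²(Δλ/2) = 0.000477
c = 2·arcsin(√a) = 0.043696 rad = 2.5036°
d = R·c = 6378 × 0.043696 = 278.7 km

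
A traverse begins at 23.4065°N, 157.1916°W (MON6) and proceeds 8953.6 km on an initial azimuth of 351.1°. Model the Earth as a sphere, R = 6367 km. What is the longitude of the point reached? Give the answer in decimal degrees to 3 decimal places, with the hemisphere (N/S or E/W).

55.606°E

δ = d/R = 8953.6/6367 = 1.406251 rad
φ₂ = arcsin(sin φ₁ cos δ + cos φ₁ sin δ cos θ)
   = arcsin(0.39725·0.16380 + 0.91771·0.98649·0.98796) = 73.63480°
λ₂ = λ₁ + atan2(sin θ sin δ cos φ₁, cos δ − sin φ₁ sin φ₂) = 55.60591°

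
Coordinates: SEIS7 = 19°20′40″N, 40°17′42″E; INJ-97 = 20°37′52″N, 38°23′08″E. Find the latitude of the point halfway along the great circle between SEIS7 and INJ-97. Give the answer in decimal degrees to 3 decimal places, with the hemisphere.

SEIS7: φ = +19.34444°, λ = +40.29500°
INJ-97: φ = +20.63111°, λ = +38.38556°
Bx = cos φ₂ cos Δλ = 0.935349,  By = cos φ₂ sin Δλ = -0.031183
φₘ = atan2(sin φ₁ + sin φ₂, √((cos φ₁ + Bx)² + By²)) = 19.99033°
λₘ = λ₁ + atan2(By, cos φ₁ + Bx) = 39.34418°

19.990°N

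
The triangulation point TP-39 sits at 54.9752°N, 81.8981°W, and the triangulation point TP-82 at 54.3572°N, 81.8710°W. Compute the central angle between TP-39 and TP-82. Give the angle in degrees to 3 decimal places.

Δφ = -0.6180°,  Δλ = 0.0271°
a = sin²(Δφ/2) + cos φ₁ cos φ₂ sin²(Δλ/2) = 0.000029
c = 2·arcsin(√a) = 0.010790 rad = 0.6182°

0.618°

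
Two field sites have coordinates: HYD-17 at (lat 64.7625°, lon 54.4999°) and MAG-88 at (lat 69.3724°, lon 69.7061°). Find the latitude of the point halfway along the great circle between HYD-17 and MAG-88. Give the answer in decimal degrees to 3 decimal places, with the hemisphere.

67.247°N

Bx = cos φ₂ cos Δλ = 0.339958,  By = cos φ₂ sin Δλ = 0.092404
φₘ = atan2(sin φ₁ + sin φ₂, √((cos φ₁ + Bx)² + By²)) = 67.24680°
λₘ = λ₁ + atan2(By, cos φ₁ + Bx) = 61.37544°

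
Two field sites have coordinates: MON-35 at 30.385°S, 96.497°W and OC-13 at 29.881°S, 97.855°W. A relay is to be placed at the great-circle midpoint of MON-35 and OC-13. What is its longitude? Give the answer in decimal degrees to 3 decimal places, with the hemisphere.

Bx = cos φ₂ cos Δλ = 0.866818,  By = cos φ₂ sin Δλ = -0.020549
φₘ = atan2(sin φ₁ + sin φ₂, √((cos φ₁ + Bx)² + By²)) = -30.13475°
λₘ = λ₁ + atan2(By, cos φ₁ + Bx) = -97.17773°

97.178°W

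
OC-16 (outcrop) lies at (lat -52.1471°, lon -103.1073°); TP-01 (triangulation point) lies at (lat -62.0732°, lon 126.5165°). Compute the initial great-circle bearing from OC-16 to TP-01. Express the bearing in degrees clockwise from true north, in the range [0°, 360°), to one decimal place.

204.5°

Δλ = -130.3762°
y = sin Δλ · cos φ₂ = -0.356787
x = cos φ₁ sin φ₂ − sin φ₁ cos φ₂ cos Δλ = -0.781733
θ = atan2(y, x) = -155.4678° → 204.5322° (mod 360°)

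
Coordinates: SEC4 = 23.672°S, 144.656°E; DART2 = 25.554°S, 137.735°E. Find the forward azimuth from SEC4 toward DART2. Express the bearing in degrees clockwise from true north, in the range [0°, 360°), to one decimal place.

251.9°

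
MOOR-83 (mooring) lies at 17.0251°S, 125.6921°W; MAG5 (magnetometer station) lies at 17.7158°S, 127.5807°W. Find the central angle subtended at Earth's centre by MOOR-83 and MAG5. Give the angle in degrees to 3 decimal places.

1.930°

Δφ = -0.6907°,  Δλ = -1.8886°
a = sin²(Δφ/2) + cos φ₁ cos φ₂ sin²(Δλ/2) = 0.000284
c = 2·arcsin(√a) = 0.033689 rad = 1.9303°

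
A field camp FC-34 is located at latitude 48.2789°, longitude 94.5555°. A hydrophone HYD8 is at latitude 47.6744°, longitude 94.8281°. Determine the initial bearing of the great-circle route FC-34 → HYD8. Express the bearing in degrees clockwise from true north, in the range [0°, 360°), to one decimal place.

163.1°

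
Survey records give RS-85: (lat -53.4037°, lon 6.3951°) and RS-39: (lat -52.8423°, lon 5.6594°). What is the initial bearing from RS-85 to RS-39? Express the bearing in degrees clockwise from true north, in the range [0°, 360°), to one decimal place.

Δλ = -0.7357°
y = sin Δλ · cos φ₂ = -0.007756
x = cos φ₁ sin φ₂ − sin φ₁ cos φ₂ cos Δλ = 0.009758
θ = atan2(y, x) = -38.4768° → 321.5232° (mod 360°)

321.5°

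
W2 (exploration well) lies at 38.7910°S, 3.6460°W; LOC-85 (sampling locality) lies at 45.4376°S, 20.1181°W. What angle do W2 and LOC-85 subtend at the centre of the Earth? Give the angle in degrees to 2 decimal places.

Δφ = -6.6466°,  Δλ = -16.4721°
a = sin²(Δφ/2) + cos φ₁ cos φ₂ sin²(Δλ/2) = 0.014584
c = 2·arcsin(√a) = 0.242118 rad = 13.8724°

13.87°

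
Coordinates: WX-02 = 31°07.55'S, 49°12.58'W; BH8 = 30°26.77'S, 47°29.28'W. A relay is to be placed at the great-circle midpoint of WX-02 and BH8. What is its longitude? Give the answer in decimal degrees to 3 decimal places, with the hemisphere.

48.346°W

WX-02: φ = -31.12583°, λ = -49.20967°
BH8: φ = -30.44617°, λ = -47.48800°
Bx = cos φ₂ cos Δλ = 0.861716,  By = cos φ₂ sin Δλ = 0.025901
φₘ = atan2(sin φ₁ + sin φ₂, √((cos φ₁ + Bx)² + By²)) = -30.78884°
λₘ = λ₁ + atan2(By, cos φ₁ + Bx) = -48.34579°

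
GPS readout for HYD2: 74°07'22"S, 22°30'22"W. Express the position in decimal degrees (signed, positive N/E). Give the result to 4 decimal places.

lat: 74.1228° S → -74.1228°
lon: 22.5061° W → -22.5061°

-74.1228°, -22.5061°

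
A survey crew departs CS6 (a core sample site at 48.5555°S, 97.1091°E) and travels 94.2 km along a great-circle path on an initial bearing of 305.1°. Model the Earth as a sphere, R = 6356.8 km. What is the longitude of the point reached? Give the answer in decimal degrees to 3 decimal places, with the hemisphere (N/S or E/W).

96.070°E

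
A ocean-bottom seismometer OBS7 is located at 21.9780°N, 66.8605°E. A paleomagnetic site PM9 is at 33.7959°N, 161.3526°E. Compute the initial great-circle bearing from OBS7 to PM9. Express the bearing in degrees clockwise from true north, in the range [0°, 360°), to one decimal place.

56.9°

Δλ = 94.4921°
y = sin Δλ · cos φ₂ = 0.828471
x = cos φ₁ sin φ₂ − sin φ₁ cos φ₂ cos Δλ = 0.540172
θ = atan2(y, x) = 56.8952° → 56.8952° (mod 360°)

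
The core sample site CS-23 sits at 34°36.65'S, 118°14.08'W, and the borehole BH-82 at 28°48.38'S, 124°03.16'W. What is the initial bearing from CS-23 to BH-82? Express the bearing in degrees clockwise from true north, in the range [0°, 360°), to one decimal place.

318.0°

CS-23: φ = -34.61083°, λ = -118.23467°
BH-82: φ = -28.80633°, λ = -124.05267°
Δλ = -5.8180°
y = sin Δλ · cos φ₂ = -0.088825
x = cos φ₁ sin φ₂ − sin φ₁ cos φ₂ cos Δλ = 0.098571
θ = atan2(y, x) = -42.0229° → 317.9771° (mod 360°)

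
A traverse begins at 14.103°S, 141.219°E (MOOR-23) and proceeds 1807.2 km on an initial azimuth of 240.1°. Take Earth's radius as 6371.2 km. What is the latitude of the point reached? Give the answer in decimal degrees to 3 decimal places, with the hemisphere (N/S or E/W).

δ = d/R = 1807.2/6371.2 = 0.283651 rad
φ₂ = arcsin(sin φ₁ cos δ + cos φ₁ sin δ cos θ)
   = arcsin(-0.24367·0.96004 + 0.96986·0.27986·-0.49849) = -21.66828°
λ₂ = λ₁ + atan2(sin θ sin δ cos φ₁, cos δ − sin φ₁ sin φ₂) = 126.08606°

21.668°S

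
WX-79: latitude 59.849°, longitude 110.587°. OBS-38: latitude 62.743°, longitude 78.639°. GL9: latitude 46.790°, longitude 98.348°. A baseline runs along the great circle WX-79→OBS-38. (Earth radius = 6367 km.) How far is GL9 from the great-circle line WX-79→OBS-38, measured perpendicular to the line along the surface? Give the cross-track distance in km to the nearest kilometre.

1632 km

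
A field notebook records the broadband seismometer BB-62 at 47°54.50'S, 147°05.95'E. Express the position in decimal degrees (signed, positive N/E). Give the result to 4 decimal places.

-47.9083°, +147.0992°

lat: 47.9083° S → -47.9083°
lon: 147.0992° E → +147.0992°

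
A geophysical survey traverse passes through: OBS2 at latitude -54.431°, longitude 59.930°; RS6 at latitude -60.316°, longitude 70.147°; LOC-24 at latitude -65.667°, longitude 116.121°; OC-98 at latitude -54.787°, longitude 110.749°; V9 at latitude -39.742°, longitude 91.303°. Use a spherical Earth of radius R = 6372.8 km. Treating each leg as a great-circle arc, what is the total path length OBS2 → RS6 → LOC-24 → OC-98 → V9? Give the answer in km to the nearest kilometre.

OBS2→RS6: c = 0.140387 rad, d = 894.66 km
RS6→LOC-24: c = 0.367011 rad, d = 2338.89 km
LOC-24→OC-98: c = 0.195343 rad, d = 1244.88 km
OC-98→V9: c = 0.346904 rad, d = 2210.75 km
Total = 894.66 + 2338.89 + 1244.88 + 2210.75 = 6689.17 km

6689 km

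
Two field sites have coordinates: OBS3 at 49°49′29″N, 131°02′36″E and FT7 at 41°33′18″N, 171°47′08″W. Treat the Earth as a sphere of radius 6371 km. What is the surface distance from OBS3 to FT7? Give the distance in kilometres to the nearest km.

4423 km

OBS3: φ = +49.82472°, λ = +131.04333°
FT7: φ = +41.55500°, λ = -171.78556°
Δφ = -8.2697°,  Δλ = 57.1711°
a = sin²(Δφ/2) + cos φ₁ cos φ₂ sin²(Δλ/2) = 0.115720
c = 2·arcsin(√a) = 0.694208 rad = 39.7752°
d = R·c = 6371 × 0.694208 = 4422.8 km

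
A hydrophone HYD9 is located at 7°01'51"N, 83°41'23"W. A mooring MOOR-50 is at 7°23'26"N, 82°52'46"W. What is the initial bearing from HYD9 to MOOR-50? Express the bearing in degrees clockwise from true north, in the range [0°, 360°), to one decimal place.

HYD9: φ = +7.03083°, λ = -83.68972°
MOOR-50: φ = +7.39056°, λ = -82.87944°
Δλ = 0.8103°
y = sin Δλ · cos φ₂ = 0.014024
x = cos φ₁ sin φ₂ − sin φ₁ cos φ₂ cos Δλ = 0.006290
θ = atan2(y, x) = 65.8416° → 65.8416° (mod 360°)

65.8°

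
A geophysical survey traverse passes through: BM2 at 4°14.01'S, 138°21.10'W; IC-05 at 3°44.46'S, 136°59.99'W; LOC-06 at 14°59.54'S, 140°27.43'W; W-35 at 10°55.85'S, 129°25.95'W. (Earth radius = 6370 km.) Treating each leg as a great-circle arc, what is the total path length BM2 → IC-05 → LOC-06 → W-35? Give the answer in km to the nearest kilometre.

BM2: φ = -4.23350°, λ = -138.35167°
IC-05: φ = -3.74100°, λ = -136.99983°
LOC-06: φ = -14.99233°, λ = -140.45717°
W-35: φ = -10.93083°, λ = -129.43250°
BM2→IC-05: c = 0.025057 rad, d = 159.61 km
IC-05→LOC-06: c = 0.205170 rad, d = 1306.93 km
LOC-06→W-35: c = 0.200409 rad, d = 1276.61 km
Total = 159.61 + 1306.93 + 1276.61 = 2743.15 km

2743 km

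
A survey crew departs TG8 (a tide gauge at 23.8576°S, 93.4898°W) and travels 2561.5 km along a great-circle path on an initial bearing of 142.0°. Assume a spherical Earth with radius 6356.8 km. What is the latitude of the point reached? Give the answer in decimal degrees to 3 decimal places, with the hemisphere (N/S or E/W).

40.895°S

δ = d/R = 2561.5/6356.8 = 0.402954 rad
φ₂ = arcsin(sin φ₁ cos δ + cos φ₁ sin δ cos θ)
   = arcsin(-0.40446·0.91991 + 0.91455·0.39214·-0.78801) = -40.89501°
λ₂ = λ₁ + atan2(sin θ sin δ cos φ₁, cos δ − sin φ₁ sin φ₂) = -74.86425°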